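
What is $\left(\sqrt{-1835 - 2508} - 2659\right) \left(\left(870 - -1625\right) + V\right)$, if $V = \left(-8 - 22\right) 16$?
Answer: $-5357885 + 2015 i \sqrt{4343} \approx -5.3579 \cdot 10^{6} + 1.3279 \cdot 10^{5} i$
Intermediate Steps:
$V = -480$ ($V = \left(-30\right) 16 = -480$)
$\left(\sqrt{-1835 - 2508} - 2659\right) \left(\left(870 - -1625\right) + V\right) = \left(\sqrt{-1835 - 2508} - 2659\right) \left(\left(870 - -1625\right) - 480\right) = \left(\sqrt{-4343} - 2659\right) \left(\left(870 + 1625\right) - 480\right) = \left(i \sqrt{4343} - 2659\right) \left(2495 - 480\right) = \left(-2659 + i \sqrt{4343}\right) 2015 = -5357885 + 2015 i \sqrt{4343}$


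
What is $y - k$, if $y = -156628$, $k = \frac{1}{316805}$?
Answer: $- \frac{49620533541}{316805} \approx -1.5663 \cdot 10^{5}$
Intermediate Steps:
$k = \frac{1}{316805} \approx 3.1565 \cdot 10^{-6}$
$y - k = -156628 - \frac{1}{316805} = - \frac{49620533541}{316805}$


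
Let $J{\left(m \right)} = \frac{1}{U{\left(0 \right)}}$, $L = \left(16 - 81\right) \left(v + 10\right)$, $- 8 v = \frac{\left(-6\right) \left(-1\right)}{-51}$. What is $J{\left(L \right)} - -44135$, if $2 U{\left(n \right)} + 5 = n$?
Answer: $\frac{220673}{5} \approx 44135.0$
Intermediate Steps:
$v = \frac{1}{68}$ ($v = - \frac{\left(-6\right) \left(-1\right) \frac{1}{-51}}{8} = - \frac{6 \left(- \frac{1}{51}\right)}{8} = \left(- \frac{1}{8}\right) \left(- \frac{2}{17}\right) = \frac{1}{68} \approx 0.014706$)
$U{\left(n \right)} = - \frac{5}{2} + \frac{n}{2}$
$L = - \frac{44265}{68}$ ($L = \left(16 - 81\right) \left(\frac{1}{68} + 10\right) = \left(-65\right) \frac{681}{68} = - \frac{44265}{68} \approx -650.96$)
$J{\left(m \right)} = - \frac{2}{5}$ ($J{\left(m \right)} = \frac{1}{- \frac{5}{2} + \frac{1}{2} \cdot 0} = \frac{1}{- \frac{5}{2} + 0} = \frac{1}{- \frac{5}{2}} = - \frac{2}{5}$)
$J{\left(L \right)} - -44135 = - \frac{2}{5} - -44135 = - \frac{2}{5} + 44135 = \frac{220673}{5}$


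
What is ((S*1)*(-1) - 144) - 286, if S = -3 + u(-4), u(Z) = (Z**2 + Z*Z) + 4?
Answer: -463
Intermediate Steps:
u(Z) = 4 + 2*Z**2 (u(Z) = (Z**2 + Z**2) + 4 = 2*Z**2 + 4 = 4 + 2*Z**2)
S = 33 (S = -3 + (4 + 2*(-4)**2) = -3 + (4 + 2*16) = -3 + (4 + 32) = -3 + 36 = 33)
((S*1)*(-1) - 144) - 286 = ((33*1)*(-1) - 144) - 286 = (33*(-1) - 144) - 286 = (-33 - 144) - 286 = -177 - 286 = -463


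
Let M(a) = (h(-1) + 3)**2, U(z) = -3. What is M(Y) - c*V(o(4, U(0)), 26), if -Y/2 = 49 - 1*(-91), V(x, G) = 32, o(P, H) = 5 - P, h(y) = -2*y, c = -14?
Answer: 473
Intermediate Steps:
Y = -280 (Y = -2*(49 - 1*(-91)) = -2*(49 + 91) = -2*140 = -280)
M(a) = 25 (M(a) = (-2*(-1) + 3)**2 = (2 + 3)**2 = 5**2 = 25)
M(Y) - c*V(o(4, U(0)), 26) = 25 - (-14)*32 = 25 - 1*(-448) = 25 + 448 = 473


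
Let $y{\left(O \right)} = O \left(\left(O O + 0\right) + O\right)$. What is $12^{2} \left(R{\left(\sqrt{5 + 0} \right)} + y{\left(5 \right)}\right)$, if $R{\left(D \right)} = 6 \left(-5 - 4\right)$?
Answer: $13824$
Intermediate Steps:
$y{\left(O \right)} = O \left(O + O^{2}\right)$ ($y{\left(O \right)} = O \left(\left(O^{2} + 0\right) + O\right) = O \left(O^{2} + O\right) = O \left(O + O^{2}\right)$)
$R{\left(D \right)} = -54$ ($R{\left(D \right)} = 6 \left(-9\right) = -54$)
$12^{2} \left(R{\left(\sqrt{5 + 0} \right)} + y{\left(5 \right)}\right) = 12^{2} \left(-54 + 5^{2} \left(1 + 5\right)\right) = 144 \left(-54 + 25 \cdot 6\right) = 144 \left(-54 + 150\right) = 144 \cdot 96 = 13824$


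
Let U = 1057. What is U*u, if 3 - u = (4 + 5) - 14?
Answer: 8456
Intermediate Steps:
u = 8 (u = 3 - ((4 + 5) - 14) = 3 - (9 - 14) = 3 - 1*(-5) = 3 + 5 = 8)
U*u = 1057*8 = 8456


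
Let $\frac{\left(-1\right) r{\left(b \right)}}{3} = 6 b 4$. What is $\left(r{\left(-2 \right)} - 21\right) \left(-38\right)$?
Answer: $-4674$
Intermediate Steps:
$r{\left(b \right)} = - 72 b$ ($r{\left(b \right)} = - 3 \cdot 6 b 4 = - 3 \cdot 24 b = - 72 b$)
$\left(r{\left(-2 \right)} - 21\right) \left(-38\right) = \left(\left(-72\right) \left(-2\right) - 21\right) \left(-38\right) = \left(144 - 21\right) \left(-38\right) = 123 \left(-38\right) = -4674$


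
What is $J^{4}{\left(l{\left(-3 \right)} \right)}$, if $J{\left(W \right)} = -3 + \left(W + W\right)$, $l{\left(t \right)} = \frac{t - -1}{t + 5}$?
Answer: $625$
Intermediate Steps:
$l{\left(t \right)} = \frac{1 + t}{5 + t}$ ($l{\left(t \right)} = \frac{t + 1}{5 + t} = \frac{1 + t}{5 + t}$)
$J{\left(W \right)} = -3 + 2 W$
$J^{4}{\left(l{\left(-3 \right)} \right)} = \left(-3 + 2 \frac{1 - 3}{5 - 3}\right)^{4} = \left(-3 + 2 \cdot \frac{1}{2} \left(-2\right)\right)^{4} = \left(-3 + 2 \left(-1\right)\right)^{4} = \left(-3 - 2\right)^{4} = \left(-5\right)^{4} = 625$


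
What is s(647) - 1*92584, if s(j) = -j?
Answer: -93231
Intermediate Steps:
s(647) - 1*92584 = -1*647 - 1*92584 = -647 - 92584 = -93231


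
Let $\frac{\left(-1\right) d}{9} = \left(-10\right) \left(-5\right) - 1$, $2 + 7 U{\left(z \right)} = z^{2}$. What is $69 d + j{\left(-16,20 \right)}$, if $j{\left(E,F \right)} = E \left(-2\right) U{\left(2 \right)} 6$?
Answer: $- \frac{212619}{7} \approx -30374.0$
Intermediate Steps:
$U{\left(z \right)} = - \frac{2}{7} + \frac{z^{2}}{7}$
$d = -441$ ($d = - 9 \left(\left(-10\right) \left(-5\right) - 1\right) = - 9 \left(50 - 1\right) = \left(-9\right) 49 = -441$)
$j{\left(E,F \right)} = - \frac{24 E}{7}$ ($j{\left(E,F \right)} = E \left(-2\right) \left(- \frac{2}{7} + \frac{2^{2}}{7}\right) 6 = - 2 E \left(- \frac{2}{7} + \frac{1}{7} \cdot 4\right) 6 = - 2 E \left(- \frac{2}{7} + \frac{4}{7}\right) 6 = - 2 E \frac{2}{7} \cdot 6 = - \frac{4 E}{7} \cdot 6 = - \frac{24 E}{7}$)
$69 d + j{\left(-16,20 \right)} = 69 \left(-441\right) - - \frac{384}{7} = -30429 + \frac{384}{7} = - \frac{212619}{7}$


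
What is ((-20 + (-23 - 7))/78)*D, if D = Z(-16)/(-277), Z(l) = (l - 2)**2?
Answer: 2700/3601 ≈ 0.74979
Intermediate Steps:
Z(l) = (-2 + l)**2
D = -324/277 (D = (-2 - 16)**2/(-277) = (-18)**2*(-1/277) = 324*(-1/277) = -324/277 ≈ -1.1697)
((-20 + (-23 - 7))/78)*D = ((-20 + (-23 - 7))/78)*(-324/277) = ((-20 - 30)*(1/78))*(-324/277) = -50*1/78*(-324/277) = -25/39*(-324/277) = 2700/3601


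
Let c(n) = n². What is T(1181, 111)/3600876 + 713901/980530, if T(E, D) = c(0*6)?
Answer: 713901/980530 ≈ 0.72808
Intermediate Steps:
T(E, D) = 0 (T(E, D) = (0*6)² = 0² = 0)
T(1181, 111)/3600876 + 713901/980530 = 0/3600876 + 713901/980530 = 0*(1/3600876) + 713901*(1/980530) = 0 + 713901/980530 = 713901/980530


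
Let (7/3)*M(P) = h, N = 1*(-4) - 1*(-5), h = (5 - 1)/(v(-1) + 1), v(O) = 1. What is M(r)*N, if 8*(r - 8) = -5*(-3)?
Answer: 6/7 ≈ 0.85714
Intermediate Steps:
r = 79/8 (r = 8 + (-5*(-3))/8 = 8 + (1/8)*15 = 8 + 15/8 = 79/8 ≈ 9.8750)
h = 2 (h = (5 - 1)/(1 + 1) = 4/2 = 4*(1/2) = 2)
N = 1 (N = -4 + 5 = 1)
M(P) = 6/7 (M(P) = (3/7)*2 = 6/7)
M(r)*N = (6/7)*1 = 6/7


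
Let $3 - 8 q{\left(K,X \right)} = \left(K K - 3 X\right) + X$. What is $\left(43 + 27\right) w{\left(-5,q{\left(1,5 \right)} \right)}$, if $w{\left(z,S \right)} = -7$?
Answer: $-490$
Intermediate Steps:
$q{\left(K,X \right)} = \frac{3}{8} - \frac{K^{2}}{8} + \frac{X}{4}$ ($q{\left(K,X \right)} = \frac{3}{8} - \frac{\left(K K - 3 X\right) + X}{8} = \frac{3}{8} - \frac{\left(K^{2} - 3 X\right) + X}{8} = \frac{3}{8} - \frac{K^{2} - 2 X}{8} = \frac{3}{8} - \left(- \frac{X}{4} + \frac{K^{2}}{8}\right) = \frac{3}{8} - \frac{K^{2}}{8} + \frac{X}{4}$)
$\left(43 + 27\right) w{\left(-5,q{\left(1,5 \right)} \right)} = \left(43 + 27\right) \left(-7\right) = 70 \left(-7\right) = -490$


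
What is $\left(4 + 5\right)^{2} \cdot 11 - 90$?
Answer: $801$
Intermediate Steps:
$\left(4 + 5\right)^{2} \cdot 11 - 90 = 9^{2} \cdot 11 - 90 = 81 \cdot 11 - 90 = 891 - 90 = 801$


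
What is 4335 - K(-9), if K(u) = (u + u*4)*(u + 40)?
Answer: 5730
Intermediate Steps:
K(u) = 5*u*(40 + u) (K(u) = (u + 4*u)*(40 + u) = (5*u)*(40 + u) = 5*u*(40 + u))
4335 - K(-9) = 4335 - 5*(-9)*(40 - 9) = 4335 - 5*(-9)*31 = 4335 - 1*(-1395) = 4335 + 1395 = 5730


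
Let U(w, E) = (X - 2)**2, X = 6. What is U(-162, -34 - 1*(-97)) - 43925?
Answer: -43909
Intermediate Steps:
U(w, E) = 16 (U(w, E) = (6 - 2)**2 = 4**2 = 16)
U(-162, -34 - 1*(-97)) - 43925 = 16 - 43925 = -43909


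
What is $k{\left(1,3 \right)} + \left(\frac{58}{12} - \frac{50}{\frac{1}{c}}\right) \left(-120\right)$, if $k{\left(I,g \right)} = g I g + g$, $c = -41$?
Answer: $-246568$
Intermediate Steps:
$k{\left(I,g \right)} = g + I g^{2}$ ($k{\left(I,g \right)} = I g g + g = I g^{2} + g = g + I g^{2}$)
$k{\left(1,3 \right)} + \left(\frac{58}{12} - \frac{50}{\frac{1}{c}}\right) \left(-120\right) = 3 \left(1 + 1 \cdot 3\right) + \left(\frac{58}{12} - \frac{50}{\frac{1}{-41}}\right) \left(-120\right) = 3 \left(1 + 3\right) + \left(58 \cdot \frac{1}{12} - \frac{50}{- \frac{1}{41}}\right) \left(-120\right) = 3 \cdot 4 + \left(\frac{29}{6} - -2050\right) \left(-120\right) = 12 + \left(\frac{29}{6} + 2050\right) \left(-120\right) = 12 + \frac{12329}{6} \left(-120\right) = 12 - 246580 = -246568$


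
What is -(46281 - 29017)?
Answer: -17264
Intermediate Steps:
-(46281 - 29017) = -1*17264 = -17264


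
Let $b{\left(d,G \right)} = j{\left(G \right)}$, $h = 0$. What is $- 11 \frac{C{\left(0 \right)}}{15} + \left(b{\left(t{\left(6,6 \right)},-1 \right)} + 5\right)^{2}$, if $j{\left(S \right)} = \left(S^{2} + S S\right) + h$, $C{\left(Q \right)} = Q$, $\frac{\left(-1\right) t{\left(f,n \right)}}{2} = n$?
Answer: $49$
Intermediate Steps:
$t{\left(f,n \right)} = - 2 n$
$j{\left(S \right)} = 2 S^{2}$ ($j{\left(S \right)} = \left(S^{2} + S S\right) + 0 = \left(S^{2} + S^{2}\right) + 0 = 2 S^{2} + 0 = 2 S^{2}$)
$b{\left(d,G \right)} = 2 G^{2}$
$- 11 \frac{C{\left(0 \right)}}{15} + \left(b{\left(t{\left(6,6 \right)},-1 \right)} + 5\right)^{2} = - 11 \cdot \frac{0}{15} + \left(2 \left(-1\right)^{2} + 5\right)^{2} = - 11 \cdot 0 \cdot \frac{1}{15} + \left(2 \cdot 1 + 5\right)^{2} = \left(-11\right) 0 + \left(2 + 5\right)^{2} = 0 + 7^{2} = 0 + 49 = 49$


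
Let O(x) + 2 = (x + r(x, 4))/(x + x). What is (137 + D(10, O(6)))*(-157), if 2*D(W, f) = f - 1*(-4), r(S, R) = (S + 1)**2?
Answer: -528619/24 ≈ -22026.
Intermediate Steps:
r(S, R) = (1 + S)**2
O(x) = -2 + (x + (1 + x)**2)/(2*x) (O(x) = -2 + (x + (1 + x)**2)/(x + x) = -2 + (x + (1 + x)**2)/((2*x)) = -2 + (x + (1 + x)**2)*(1/(2*x)) = -2 + (x + (1 + x)**2)/(2*x))
D(W, f) = 2 + f/2 (D(W, f) = (f - 1*(-4))/2 = (f + 4)/2 = (4 + f)/2 = 2 + f/2)
(137 + D(10, O(6)))*(-157) = (137 + (2 + ((1/2)*(1 + 6**2 - 1*6)/6)/2))*(-157) = (137 + (2 + ((1/2)*(1/6)*(1 + 36 - 6))/2))*(-157) = (137 + (2 + ((1/2)*(1/6)*31)/2))*(-157) = (137 + (2 + (1/2)*(31/12)))*(-157) = (137 + (2 + 31/24))*(-157) = (137 + 79/24)*(-157) = (3367/24)*(-157) = -528619/24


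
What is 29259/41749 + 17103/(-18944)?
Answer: -159750651/790893056 ≈ -0.20199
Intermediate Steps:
29259/41749 + 17103/(-18944) = 29259*(1/41749) + 17103*(-1/18944) = 29259/41749 - 17103/18944 = -159750651/790893056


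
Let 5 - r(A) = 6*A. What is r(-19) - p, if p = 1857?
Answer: -1738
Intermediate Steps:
r(A) = 5 - 6*A
r(-19) - p = (5 - 6*(-19)) - 1*1857 = (5 + 114) - 1857 = 119 - 1857 = -1738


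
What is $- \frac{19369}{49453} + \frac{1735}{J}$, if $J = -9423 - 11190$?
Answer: $- \frac{485054152}{1019374689} \approx -0.47583$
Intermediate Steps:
$J = -20613$
$- \frac{19369}{49453} + \frac{1735}{J} = - \frac{19369}{49453} + \frac{1735}{-20613} = \left(-19369\right) \frac{1}{49453} + 1735 \left(- \frac{1}{20613}\right) = - \frac{19369}{49453} - \frac{1735}{20613} = - \frac{485054152}{1019374689}$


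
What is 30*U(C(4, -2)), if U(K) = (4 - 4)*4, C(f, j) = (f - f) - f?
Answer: 0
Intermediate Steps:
C(f, j) = -f (C(f, j) = 0 - f = -f)
U(K) = 0 (U(K) = 0*4 = 0)
30*U(C(4, -2)) = 30*0 = 0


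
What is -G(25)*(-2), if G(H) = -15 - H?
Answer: -80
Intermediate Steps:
-G(25)*(-2) = -(-15 - 1*25)*(-2) = -(-15 - 25)*(-2) = -(-40)*(-2) = -1*80 = -80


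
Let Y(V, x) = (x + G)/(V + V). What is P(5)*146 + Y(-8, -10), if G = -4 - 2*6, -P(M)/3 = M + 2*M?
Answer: -52547/8 ≈ -6568.4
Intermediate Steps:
P(M) = -9*M (P(M) = -3*(M + 2*M) = -9*M)
G = -16 (G = -4 - 12 = -16)
Y(V, x) = (-16 + x)/(2*V) (Y(V, x) = (x - 16)/(V + V) = (-16 + x)/((2*V)) = (-16 + x)*(1/(2*V)) = (-16 + x)/(2*V))
P(5)*146 + Y(-8, -10) = -9*5*146 + (½)*(-16 - 10)/(-8) = -45*146 + (½)*(-⅛)*(-26) = -6570 + 13/8 = -52547/8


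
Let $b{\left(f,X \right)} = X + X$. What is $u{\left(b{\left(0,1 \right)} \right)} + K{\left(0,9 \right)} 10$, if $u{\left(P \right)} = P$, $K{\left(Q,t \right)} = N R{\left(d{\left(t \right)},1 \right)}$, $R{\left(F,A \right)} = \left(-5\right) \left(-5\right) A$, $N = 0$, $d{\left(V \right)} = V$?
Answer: $2$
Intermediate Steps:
$R{\left(F,A \right)} = 25 A$
$b{\left(f,X \right)} = 2 X$
$K{\left(Q,t \right)} = 0$ ($K{\left(Q,t \right)} = 0 \cdot 25 \cdot 1 = 0 \cdot 25 = 0$)
$u{\left(b{\left(0,1 \right)} \right)} + K{\left(0,9 \right)} 10 = 2 \cdot 1 + 0 \cdot 10 = 2 + 0 = 2$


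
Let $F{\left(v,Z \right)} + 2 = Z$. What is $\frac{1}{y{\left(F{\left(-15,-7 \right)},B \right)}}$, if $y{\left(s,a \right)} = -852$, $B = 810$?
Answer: $- \frac{1}{852} \approx -0.0011737$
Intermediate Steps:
$F{\left(v,Z \right)} = -2 + Z$
$\frac{1}{y{\left(F{\left(-15,-7 \right)},B \right)}} = \frac{1}{-852} = - \frac{1}{852}$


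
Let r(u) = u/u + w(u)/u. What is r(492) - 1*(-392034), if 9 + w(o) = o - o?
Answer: 64293737/164 ≈ 3.9204e+5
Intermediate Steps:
w(o) = -9 (w(o) = -9 + (o - o) = -9 + 0 = -9)
r(u) = 1 - 9/u (r(u) = u/u - 9/u = 1 - 9/u)
r(492) - 1*(-392034) = (-9 + 492)/492 - 1*(-392034) = (1/492)*483 + 392034 = 161/164 + 392034 = 64293737/164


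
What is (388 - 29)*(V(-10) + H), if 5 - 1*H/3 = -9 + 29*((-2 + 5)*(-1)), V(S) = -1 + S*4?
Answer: 94058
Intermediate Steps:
V(S) = -1 + 4*S
H = 303 (H = 15 - 3*(-9 + 29*((-2 + 5)*(-1))) = 15 - 3*(-9 + 29*(3*(-1))) = 15 - 3*(-9 + 29*(-3)) = 15 - 3*(-9 - 87) = 15 - 3*(-96) = 15 + 288 = 303)
(388 - 29)*(V(-10) + H) = (388 - 29)*((-1 + 4*(-10)) + 303) = 359*((-1 - 40) + 303) = 359*(-41 + 303) = 359*262 = 94058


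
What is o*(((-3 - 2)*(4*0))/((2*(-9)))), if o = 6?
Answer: 0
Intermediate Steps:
o*(((-3 - 2)*(4*0))/((2*(-9)))) = 6*(((-3 - 2)*(4*0))/((2*(-9)))) = 6*(-5*0/(-18)) = 6*(0*(-1/18)) = 6*0 = 0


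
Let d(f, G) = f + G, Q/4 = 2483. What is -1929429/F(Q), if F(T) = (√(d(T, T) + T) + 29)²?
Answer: -59111916273/838392025 + 223813764*√7449/838392025 ≈ -47.466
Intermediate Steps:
Q = 9932 (Q = 4*2483 = 9932)
d(f, G) = G + f
F(T) = (29 + √3*√T)² (F(T) = (√((T + T) + T) + 29)² = (√(2*T + T) + 29)² = (√(3*T) + 29)² = (√3*√T + 29)² = (29 + √3*√T)²)
-1929429/F(Q) = -1929429/(29 + √3*√9932)² = -1929429/(29 + √3*(2*√2483))² = -1929429/(29 + 2*√7449)²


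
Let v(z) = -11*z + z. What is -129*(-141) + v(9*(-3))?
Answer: 18459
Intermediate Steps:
v(z) = -10*z
-129*(-141) + v(9*(-3)) = -129*(-141) - 90*(-3) = 18189 - 10*(-27) = 18189 + 270 = 18459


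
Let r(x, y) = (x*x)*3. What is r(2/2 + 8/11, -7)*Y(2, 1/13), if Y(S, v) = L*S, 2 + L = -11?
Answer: -28158/121 ≈ -232.71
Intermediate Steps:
L = -13 (L = -2 - 11 = -13)
Y(S, v) = -13*S
r(x, y) = 3*x² (r(x, y) = x²*3 = 3*x²)
r(2/2 + 8/11, -7)*Y(2, 1/13) = (3*(2/2 + 8/11)²)*(-13*2) = (3*(2*(½) + 8*(1/11))²)*(-26) = (3*(1 + 8/11)²)*(-26) = (3*(19/11)²)*(-26) = (3*(361/121))*(-26) = (1083/121)*(-26) = -28158/121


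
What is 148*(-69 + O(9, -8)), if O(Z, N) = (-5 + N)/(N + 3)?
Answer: -49136/5 ≈ -9827.2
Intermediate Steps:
O(Z, N) = (-5 + N)/(3 + N)
148*(-69 + O(9, -8)) = 148*(-69 + (-5 - 8)/(3 - 8)) = 148*(-69 - 13/(-5)) = 148*(-69 - ⅕*(-13)) = 148*(-69 + 13/5) = 148*(-332/5) = -49136/5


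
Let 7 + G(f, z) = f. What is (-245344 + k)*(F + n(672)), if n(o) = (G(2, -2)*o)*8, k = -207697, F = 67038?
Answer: -18193220478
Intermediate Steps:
G(f, z) = -7 + f
n(o) = -40*o (n(o) = ((-7 + 2)*o)*8 = -5*o*8 = -40*o)
(-245344 + k)*(F + n(672)) = (-245344 - 207697)*(67038 - 40*672) = -453041*(67038 - 26880) = -453041*40158 = -18193220478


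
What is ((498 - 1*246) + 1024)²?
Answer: 1628176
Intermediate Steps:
((498 - 1*246) + 1024)² = ((498 - 246) + 1024)² = (252 + 1024)² = 1276² = 1628176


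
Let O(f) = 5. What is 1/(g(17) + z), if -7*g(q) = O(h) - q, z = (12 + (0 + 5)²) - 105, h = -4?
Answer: -7/464 ≈ -0.015086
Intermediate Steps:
z = -68 (z = (12 + 5²) - 105 = (12 + 25) - 105 = 37 - 105 = -68)
g(q) = -5/7 + q/7 (g(q) = -(5 - q)/7 = -5/7 + q/7)
1/(g(17) + z) = 1/((-5/7 + (⅐)*17) - 68) = 1/((-5/7 + 17/7) - 68) = 1/(12/7 - 68) = 1/(-464/7) = -7/464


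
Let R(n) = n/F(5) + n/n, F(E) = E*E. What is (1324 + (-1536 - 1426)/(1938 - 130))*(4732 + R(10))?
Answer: 5658377361/904 ≈ 6.2593e+6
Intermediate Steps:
F(E) = E**2
R(n) = 1 + n/25 (R(n) = n/(5**2) + n/n = n/25 + 1 = 1 + n/25)
(1324 + (-1536 - 1426)/(1938 - 130))*(4732 + R(10)) = (1324 + (-1536 - 1426)/(1938 - 130))*(4732 + (1 + (1/25)*10)) = (1324 - 2962/1808)*(4732 + (1 + 2/5)) = (1324 - 2962*1/1808)*(4732 + 7/5) = (1324 - 1481/904)*(23667/5) = (1195415/904)*(23667/5) = 5658377361/904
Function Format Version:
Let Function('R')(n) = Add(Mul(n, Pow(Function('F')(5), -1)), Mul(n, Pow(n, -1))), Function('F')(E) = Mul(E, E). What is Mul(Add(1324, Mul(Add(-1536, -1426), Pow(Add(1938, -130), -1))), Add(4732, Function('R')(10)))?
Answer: Rational(5658377361, 904) ≈ 6.2593e+6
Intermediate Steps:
Function('F')(E) = Pow(E, 2)
Function('R')(n) = Add(1, Mul(Rational(1, 25), n)) (Function('R')(n) = Add(Mul(n, Pow(Pow(5, 2), -1)), Mul(n, Pow(n, -1))) = Add(Mul(n, Pow(25, -1)), 1) = Add(Mul(n, Rational(1, 25)), 1) = Add(Mul(Rational(1, 25), n), 1) = Add(1, Mul(Rational(1, 25), n)))
Mul(Add(1324, Mul(Add(-1536, -1426), Pow(Add(1938, -130), -1))), Add(4732, Function('R')(10))) = Mul(Add(1324, Mul(Add(-1536, -1426), Pow(Add(1938, -130), -1))), Add(4732, Add(1, Mul(Rational(1, 25), 10)))) = Mul(Add(1324, Mul(-2962, Pow(1808, -1))), Add(4732, Add(1, Rational(2, 5)))) = Mul(Add(1324, Mul(-2962, Rational(1, 1808))), Add(4732, Rational(7, 5))) = Mul(Add(1324, Rational(-1481, 904)), Rational(23667, 5)) = Mul(Rational(1195415, 904), Rational(23667, 5)) = Rational(5658377361, 904)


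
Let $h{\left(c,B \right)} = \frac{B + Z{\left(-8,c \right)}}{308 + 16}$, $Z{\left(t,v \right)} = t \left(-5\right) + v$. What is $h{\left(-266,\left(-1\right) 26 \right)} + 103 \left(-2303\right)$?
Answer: $- \frac{2134888}{9} \approx -2.3721 \cdot 10^{5}$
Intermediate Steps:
$Z{\left(t,v \right)} = v - 5 t$ ($Z{\left(t,v \right)} = - 5 t + v = v - 5 t$)
$h{\left(c,B \right)} = \frac{10}{81} + \frac{B}{324} + \frac{c}{324}$ ($h{\left(c,B \right)} = \frac{B + \left(c - -40\right)}{308 + 16} = \frac{B + \left(c + 40\right)}{324} = \left(B + \left(40 + c\right)\right) \frac{1}{324} = \left(40 + B + c\right) \frac{1}{324} = \frac{10}{81} + \frac{B}{324} + \frac{c}{324}$)
$h{\left(-266,\left(-1\right) 26 \right)} + 103 \left(-2303\right) = \left(\frac{10}{81} + \frac{\left(-1\right) 26}{324} + \frac{1}{324} \left(-266\right)\right) + 103 \left(-2303\right) = \left(\frac{10}{81} + \frac{1}{324} \left(-26\right) - \frac{133}{162}\right) - 237209 = \left(\frac{10}{81} - \frac{13}{162} - \frac{133}{162}\right) - 237209 = - \frac{7}{9} - 237209 = - \frac{2134888}{9}$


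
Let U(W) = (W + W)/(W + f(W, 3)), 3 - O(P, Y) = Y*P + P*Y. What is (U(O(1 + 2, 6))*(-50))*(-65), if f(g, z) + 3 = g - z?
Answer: 17875/6 ≈ 2979.2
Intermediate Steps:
f(g, z) = -3 + g - z (f(g, z) = -3 + (g - z) = -3 + g - z)
O(P, Y) = 3 - 2*P*Y (O(P, Y) = 3 - (Y*P + P*Y) = 3 - (P*Y + P*Y) = 3 - 2*P*Y)
U(W) = 2*W/(-6 + 2*W) (U(W) = (W + W)/(W + (-3 + W - 1*3)) = (2*W)/(W + (-3 + W - 3)) = (2*W)/(W + (-6 + W)) = (2*W)/(-6 + 2*W) = 2*W/(-6 + 2*W))
(U(O(1 + 2, 6))*(-50))*(-65) = (((3 - 2*(1 + 2)*6)/(-3 + (3 - 2*(1 + 2)*6)))*(-50))*(-65) = (((3 - 2*3*6)/(-3 + (3 - 2*3*6)))*(-50))*(-65) = (((3 - 36)/(-3 + (3 - 36)))*(-50))*(-65) = (-33/(-3 - 33)*(-50))*(-65) = (-33/(-36)*(-50))*(-65) = (-33*(-1/36)*(-50))*(-65) = ((11/12)*(-50))*(-65) = -275/6*(-65) = 17875/6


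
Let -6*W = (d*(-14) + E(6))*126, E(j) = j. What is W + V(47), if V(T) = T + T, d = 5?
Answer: 1438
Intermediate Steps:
V(T) = 2*T
W = 1344 (W = -(5*(-14) + 6)*126/6 = -(-70 + 6)*126/6 = -(-32)*126/3 = -⅙*(-8064) = 1344)
W + V(47) = 1344 + 2*47 = 1344 + 94 = 1438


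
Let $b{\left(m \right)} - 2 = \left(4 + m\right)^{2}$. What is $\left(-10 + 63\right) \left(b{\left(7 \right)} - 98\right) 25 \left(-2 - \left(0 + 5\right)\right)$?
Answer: $-231875$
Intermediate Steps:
$b{\left(m \right)} = 2 + \left(4 + m\right)^{2}$
$\left(-10 + 63\right) \left(b{\left(7 \right)} - 98\right) 25 \left(-2 - \left(0 + 5\right)\right) = \left(-10 + 63\right) \left(\left(2 + \left(4 + 7\right)^{2}\right) - 98\right) 25 \left(-2 - \left(0 + 5\right)\right) = 53 \left(\left(2 + 11^{2}\right) - 98\right) 25 \left(-2 - 5\right) = 53 \left(\left(2 + 121\right) - 98\right) 25 \left(-2 - 5\right) = 53 \left(123 - 98\right) 25 \left(-7\right) = 53 \cdot 25 \cdot 25 \left(-7\right) = 1325 \cdot 25 \left(-7\right) = 33125 \left(-7\right) = -231875$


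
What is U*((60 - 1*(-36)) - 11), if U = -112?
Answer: -9520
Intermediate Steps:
U*((60 - 1*(-36)) - 11) = -112*((60 - 1*(-36)) - 11) = -112*((60 + 36) - 11) = -112*(96 - 11) = -112*85 = -9520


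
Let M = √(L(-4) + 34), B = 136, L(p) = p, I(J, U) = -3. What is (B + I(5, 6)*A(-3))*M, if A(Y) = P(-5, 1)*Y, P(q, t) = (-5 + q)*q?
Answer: 586*√30 ≈ 3209.7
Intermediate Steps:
P(q, t) = q*(-5 + q)
A(Y) = 50*Y (A(Y) = (-5*(-5 - 5))*Y = (-5*(-10))*Y = 50*Y)
M = √30 (M = √(-4 + 34) = √30 ≈ 5.4772)
(B + I(5, 6)*A(-3))*M = (136 - 150*(-3))*√30 = (136 - 3*(-150))*√30 = (136 + 450)*√30 = 586*√30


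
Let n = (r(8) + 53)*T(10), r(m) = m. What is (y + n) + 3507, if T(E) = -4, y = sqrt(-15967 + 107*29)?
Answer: 3263 + 8*I*sqrt(201) ≈ 3263.0 + 113.42*I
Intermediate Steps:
y = 8*I*sqrt(201) (y = sqrt(-15967 + 3103) = sqrt(-12864) = 8*I*sqrt(201) ≈ 113.42*I)
n = -244 (n = (8 + 53)*(-4) = 61*(-4) = -244)
(y + n) + 3507 = (8*I*sqrt(201) - 244) + 3507 = (-244 + 8*I*sqrt(201)) + 3507 = 3263 + 8*I*sqrt(201)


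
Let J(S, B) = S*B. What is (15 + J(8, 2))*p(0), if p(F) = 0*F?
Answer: 0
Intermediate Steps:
p(F) = 0
J(S, B) = B*S
(15 + J(8, 2))*p(0) = (15 + 2*8)*0 = (15 + 16)*0 = 31*0 = 0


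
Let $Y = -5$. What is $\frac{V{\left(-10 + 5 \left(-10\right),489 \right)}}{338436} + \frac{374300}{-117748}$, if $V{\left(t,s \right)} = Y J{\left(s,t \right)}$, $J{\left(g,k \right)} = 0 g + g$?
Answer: $- \frac{10580374055}{3320846844} \approx -3.186$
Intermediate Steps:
$J{\left(g,k \right)} = g$ ($J{\left(g,k \right)} = 0 + g = g$)
$V{\left(t,s \right)} = - 5 s$
$\frac{V{\left(-10 + 5 \left(-10\right),489 \right)}}{338436} + \frac{374300}{-117748} = \frac{\left(-5\right) 489}{338436} + \frac{374300}{-117748} = \left(-2445\right) \frac{1}{338436} + 374300 \left(- \frac{1}{117748}\right) = - \frac{815}{112812} - \frac{93575}{29437} = - \frac{10580374055}{3320846844}$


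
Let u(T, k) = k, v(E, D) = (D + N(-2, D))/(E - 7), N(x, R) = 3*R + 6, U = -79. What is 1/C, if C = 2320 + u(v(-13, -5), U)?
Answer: 1/2241 ≈ 0.00044623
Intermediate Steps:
N(x, R) = 6 + 3*R
v(E, D) = (6 + 4*D)/(-7 + E) (v(E, D) = (D + (6 + 3*D))/(E - 7) = (6 + 4*D)/(-7 + E))
C = 2241 (C = 2320 - 79 = 2241)
1/C = 1/2241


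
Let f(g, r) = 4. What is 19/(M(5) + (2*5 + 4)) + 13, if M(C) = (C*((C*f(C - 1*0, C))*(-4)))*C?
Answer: 25799/1986 ≈ 12.990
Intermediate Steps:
M(C) = -16*C³ (M(C) = (C*((C*4)*(-4)))*C = (C*((4*C)*(-4)))*C = (C*(-16*C))*C = (-16*C²)*C = -16*C³)
19/(M(5) + (2*5 + 4)) + 13 = 19/(-16*5³ + (2*5 + 4)) + 13 = 19/(-16*125 + (10 + 4)) + 13 = 19/(-2000 + 14) + 13 = 19/(-1986) + 13 = 19*(-1/1986) + 13 = -19/1986 + 13 = 25799/1986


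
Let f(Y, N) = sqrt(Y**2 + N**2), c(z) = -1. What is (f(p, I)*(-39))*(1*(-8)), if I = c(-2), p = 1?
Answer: 312*sqrt(2) ≈ 441.23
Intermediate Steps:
I = -1
f(Y, N) = sqrt(N**2 + Y**2)
(f(p, I)*(-39))*(1*(-8)) = (sqrt((-1)**2 + 1**2)*(-39))*(1*(-8)) = (sqrt(1 + 1)*(-39))*(-8) = (sqrt(2)*(-39))*(-8) = -39*sqrt(2)*(-8) = 312*sqrt(2)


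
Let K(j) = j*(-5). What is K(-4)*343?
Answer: 6860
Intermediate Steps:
K(j) = -5*j
K(-4)*343 = -5*(-4)*343 = 20*343 = 6860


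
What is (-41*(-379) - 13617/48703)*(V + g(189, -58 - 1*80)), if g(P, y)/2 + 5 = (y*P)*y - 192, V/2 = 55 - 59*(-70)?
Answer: 5453833377438400/48703 ≈ 1.1198e+11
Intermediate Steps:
V = 8370 (V = 2*(55 - 59*(-70)) = 2*(55 + 4130) = 2*4185 = 8370)
g(P, y) = -394 + 2*P*y² (g(P, y) = -10 + 2*((y*P)*y - 192) = -10 + 2*((P*y)*y - 192) = -10 + 2*(P*y² - 192) = -10 + 2*(-192 + P*y²) = -10 + (-384 + 2*P*y²) = -394 + 2*P*y²)
(-41*(-379) - 13617/48703)*(V + g(189, -58 - 1*80)) = (-41*(-379) - 13617/48703)*(8370 + (-394 + 2*189*(-58 - 1*80)²)) = (15539 - 13617*1/48703)*(8370 + (-394 + 2*189*(-58 - 80)²)) = (15539 - 13617/48703)*(8370 + (-394 + 2*189*(-138)²)) = 756782300*(8370 + (-394 + 2*189*19044))/48703 = 756782300*(8370 + (-394 + 7198632))/48703 = 756782300*(8370 + 7198238)/48703 = (756782300/48703)*7206608 = 5453833377438400/48703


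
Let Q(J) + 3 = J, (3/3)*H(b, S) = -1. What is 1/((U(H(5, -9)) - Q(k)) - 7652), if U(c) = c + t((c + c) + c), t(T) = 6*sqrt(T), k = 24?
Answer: -1279/9815064 - I*sqrt(3)/9815064 ≈ -0.00013031 - 1.7647e-7*I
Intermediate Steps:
H(b, S) = -1
Q(J) = -3 + J
U(c) = c + 6*sqrt(3)*sqrt(c) (U(c) = c + 6*sqrt((c + c) + c) = c + 6*sqrt(2*c + c) = c + 6*sqrt(3*c) = c + 6*(sqrt(3)*sqrt(c)) = c + 6*sqrt(3)*sqrt(c))
1/((U(H(5, -9)) - Q(k)) - 7652) = 1/(((-1 + 6*sqrt(3)*sqrt(-1)) - (-3 + 24)) - 7652) = 1/(((-1 + 6*sqrt(3)*I) - 1*21) - 7652) = 1/(((-1 + 6*I*sqrt(3)) - 21) - 7652) = 1/((-22 + 6*I*sqrt(3)) - 7652) = 1/(-7674 + 6*I*sqrt(3))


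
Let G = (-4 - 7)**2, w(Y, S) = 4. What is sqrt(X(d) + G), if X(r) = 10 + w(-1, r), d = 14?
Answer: 3*sqrt(15) ≈ 11.619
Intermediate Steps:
X(r) = 14 (X(r) = 10 + 4 = 14)
G = 121 (G = (-11)**2 = 121)
sqrt(X(d) + G) = sqrt(14 + 121) = sqrt(135) = 3*sqrt(15)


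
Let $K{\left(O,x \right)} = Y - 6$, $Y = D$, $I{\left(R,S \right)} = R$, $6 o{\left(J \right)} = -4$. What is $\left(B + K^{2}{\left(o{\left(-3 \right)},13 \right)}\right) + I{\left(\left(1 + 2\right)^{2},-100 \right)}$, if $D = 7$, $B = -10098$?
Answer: $-10088$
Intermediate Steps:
$o{\left(J \right)} = - \frac{2}{3}$ ($o{\left(J \right)} = \frac{1}{6} \left(-4\right) = - \frac{2}{3}$)
$Y = 7$
$K{\left(O,x \right)} = 1$ ($K{\left(O,x \right)} = 7 - 6 = 1$)
$\left(B + K^{2}{\left(o{\left(-3 \right)},13 \right)}\right) + I{\left(\left(1 + 2\right)^{2},-100 \right)} = \left(-10098 + 1^{2}\right) + \left(1 + 2\right)^{2} = \left(-10098 + 1\right) + 3^{2} = -10097 + 9 = -10088$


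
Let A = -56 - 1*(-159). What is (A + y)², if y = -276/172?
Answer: 19009600/1849 ≈ 10281.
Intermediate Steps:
A = 103 (A = -56 + 159 = 103)
y = -69/43 (y = -276*1/172 = -69/43 ≈ -1.6047)
(A + y)² = (103 - 69/43)² = (4360/43)² = 19009600/1849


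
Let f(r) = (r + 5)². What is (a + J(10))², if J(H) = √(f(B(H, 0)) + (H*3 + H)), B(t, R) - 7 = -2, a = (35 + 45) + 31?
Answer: 12461 + 444*√35 ≈ 15088.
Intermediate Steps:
a = 111 (a = 80 + 31 = 111)
B(t, R) = 5 (B(t, R) = 7 - 2 = 5)
f(r) = (5 + r)²
J(H) = √(100 + 4*H) (J(H) = √((5 + 5)² + (H*3 + H)) = √(10² + (3*H + H)) = √(100 + 4*H))
(a + J(10))² = (111 + 2*√(25 + 10))² = (111 + 2*√35)²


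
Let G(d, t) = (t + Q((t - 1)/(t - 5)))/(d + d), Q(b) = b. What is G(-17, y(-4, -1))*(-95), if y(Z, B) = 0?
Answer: 19/34 ≈ 0.55882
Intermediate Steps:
G(d, t) = (t + (-1 + t)/(-5 + t))/(2*d) (G(d, t) = (t + (t - 1)/(t - 5))/(d + d) = (t + (-1 + t)/(-5 + t))/((2*d)) = (t + (-1 + t)/(-5 + t))*(1/(2*d)) = (t + (-1 + t)/(-5 + t))/(2*d))
G(-17, y(-4, -1))*(-95) = ((½)*(-1 + 0 + 0*(-5 + 0))/(-17*(-5 + 0)))*(-95) = ((½)*(-1/17)*(-1 + 0 + 0*(-5))/(-5))*(-95) = ((½)*(-1/17)*(-⅕)*(-1 + 0 + 0))*(-95) = ((½)*(-1/17)*(-⅕)*(-1))*(-95) = -1/170*(-95) = 19/34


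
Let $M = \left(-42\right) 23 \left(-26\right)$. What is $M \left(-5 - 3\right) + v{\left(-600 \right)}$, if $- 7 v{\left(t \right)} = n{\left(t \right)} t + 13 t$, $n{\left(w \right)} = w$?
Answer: $- \frac{1758696}{7} \approx -2.5124 \cdot 10^{5}$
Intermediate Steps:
$M = 25116$ ($M = \left(-966\right) \left(-26\right) = 25116$)
$v{\left(t \right)} = - \frac{13 t}{7} - \frac{t^{2}}{7}$ ($v{\left(t \right)} = - \frac{t t + 13 t}{7} = - \frac{t^{2} + 13 t}{7} = - \frac{13 t}{7} - \frac{t^{2}}{7}$)
$M \left(-5 - 3\right) + v{\left(-600 \right)} = 25116 \left(-5 - 3\right) - - \frac{600 \left(13 - 600\right)}{7} = 25116 \left(-8\right) - \left(- \frac{600}{7}\right) \left(-587\right) = -200928 - \frac{352200}{7} = - \frac{1758696}{7}$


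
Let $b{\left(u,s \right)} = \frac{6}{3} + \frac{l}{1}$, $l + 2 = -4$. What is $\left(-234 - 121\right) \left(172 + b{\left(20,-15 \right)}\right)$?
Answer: $-59640$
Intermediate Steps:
$l = -6$ ($l = -2 - 4 = -6$)
$b{\left(u,s \right)} = -4$ ($b{\left(u,s \right)} = \frac{6}{3} - \frac{6}{1} = 6 \cdot \frac{1}{3} - 6 = 2 - 6 = -4$)
$\left(-234 - 121\right) \left(172 + b{\left(20,-15 \right)}\right) = \left(-234 - 121\right) \left(172 - 4\right) = \left(-234 - 121\right) 168 = \left(-355\right) 168 = -59640$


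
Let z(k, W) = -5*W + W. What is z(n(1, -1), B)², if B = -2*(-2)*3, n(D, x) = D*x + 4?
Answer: 2304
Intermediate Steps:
n(D, x) = 4 + D*x
B = 12 (B = 4*3 = 12)
z(k, W) = -4*W
z(n(1, -1), B)² = (-4*12)² = (-48)² = 2304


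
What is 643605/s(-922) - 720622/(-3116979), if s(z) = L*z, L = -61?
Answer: 2046632491819/175305132918 ≈ 11.675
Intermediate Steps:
s(z) = -61*z
643605/s(-922) - 720622/(-3116979) = 643605/((-61*(-922))) - 720622/(-3116979) = 643605/56242 - 720622*(-1/3116979) = 643605*(1/56242) + 720622/3116979 = 643605/56242 + 720622/3116979 = 2046632491819/175305132918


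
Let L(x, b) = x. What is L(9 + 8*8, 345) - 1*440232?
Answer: -440159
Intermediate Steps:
L(9 + 8*8, 345) - 1*440232 = (9 + 8*8) - 1*440232 = (9 + 64) - 440232 = 73 - 440232 = -440159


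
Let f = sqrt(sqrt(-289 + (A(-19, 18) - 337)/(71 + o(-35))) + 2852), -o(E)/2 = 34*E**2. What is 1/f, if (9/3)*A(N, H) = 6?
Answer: sqrt(83229)/sqrt(237369108 + I*sqrt(2001894319734)) ≈ 0.018725 - 5.5806e-5*I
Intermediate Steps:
A(N, H) = 2 (A(N, H) = (1/3)*6 = 2)
o(E) = -68*E**2
f = sqrt(2852 + I*sqrt(2001894319734)/83229) (f = sqrt(sqrt(-289 + (2 - 337)/(71 - 68*(-35)**2)) + 2852) = sqrt(sqrt(-289 - 335/(71 - 68*1225)) + 2852) = sqrt(sqrt(-289 - 335/(71 - 83300)) + 2852) = sqrt(sqrt(-289 - 335/(-83229)) + 2852) = sqrt(sqrt(-289 - 335*(-1/83229)) + 2852) = sqrt(sqrt(-289 + 335/83229) + 2852) = sqrt(sqrt(-24052846/83229) + 2852) = sqrt(I*sqrt(2001894319734)/83229 + 2852) = sqrt(2852 + I*sqrt(2001894319734)/83229) ≈ 53.404 + 0.1592*I)
1/f = 1/(sqrt(19755993489732 + 83229*I*sqrt(2001894319734))/83229) = 83229/sqrt(19755993489732 + 83229*I*sqrt(2001894319734))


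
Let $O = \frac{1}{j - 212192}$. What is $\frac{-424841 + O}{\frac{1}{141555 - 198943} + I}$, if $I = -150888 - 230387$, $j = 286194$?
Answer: $\frac{902113067142614}{809604439546701} \approx 1.1143$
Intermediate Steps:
$I = -381275$
$O = \frac{1}{74002}$ ($O = \frac{1}{286194 - 212192} = \frac{1}{74002} \approx 1.3513 \cdot 10^{-5}$)
$\frac{-424841 + O}{\frac{1}{141555 - 198943} + I} = \frac{-424841 + \frac{1}{74002}}{\frac{1}{141555 - 198943} - 381275} = - \frac{31439083681}{74002 \left(\frac{1}{-57388} - 381275\right)} = - \frac{31439083681}{74002 \left(- \frac{1}{57388} - 381275\right)} = - \frac{31439083681}{74002 \left(- \frac{21880609701}{57388}\right)} = \left(- \frac{31439083681}{74002}\right) \left(- \frac{57388}{21880609701}\right) = \frac{902113067142614}{809604439546701}$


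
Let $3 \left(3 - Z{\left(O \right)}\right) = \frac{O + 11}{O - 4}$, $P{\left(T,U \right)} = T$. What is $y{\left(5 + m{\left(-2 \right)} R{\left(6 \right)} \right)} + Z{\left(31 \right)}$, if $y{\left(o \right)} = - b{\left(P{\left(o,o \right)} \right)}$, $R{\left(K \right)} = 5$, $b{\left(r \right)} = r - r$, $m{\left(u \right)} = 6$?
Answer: $\frac{67}{27} \approx 2.4815$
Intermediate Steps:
$b{\left(r \right)} = 0$
$Z{\left(O \right)} = 3 - \frac{11 + O}{3 \left(-4 + O\right)}$ ($Z{\left(O \right)} = 3 - \frac{\left(O + 11\right) \frac{1}{O - 4}}{3} = 3 - \frac{\left(11 + O\right) \frac{1}{-4 + O}}{3} = 3 - \frac{\frac{1}{-4 + O} \left(11 + O\right)}{3} = 3 - \frac{11 + O}{3 \left(-4 + O\right)}$)
$y{\left(o \right)} = 0$ ($y{\left(o \right)} = \left(-1\right) 0 = 0$)
$y{\left(5 + m{\left(-2 \right)} R{\left(6 \right)} \right)} + Z{\left(31 \right)} = 0 + \frac{-47 + 8 \cdot 31}{3 \left(-4 + 31\right)} = 0 + \frac{-47 + 248}{3 \cdot 27} = 0 + \frac{1}{3} \cdot \frac{1}{27} \cdot 201 = 0 + \frac{67}{27} = \frac{67}{27}$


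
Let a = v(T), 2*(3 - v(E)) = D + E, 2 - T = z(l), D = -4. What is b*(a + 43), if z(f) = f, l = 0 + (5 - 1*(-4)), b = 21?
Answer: 2163/2 ≈ 1081.5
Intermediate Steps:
l = 9 (l = 0 + (5 + 4) = 0 + 9 = 9)
T = -7 (T = 2 - 1*9 = 2 - 9 = -7)
v(E) = 5 - E/2 (v(E) = 3 - (-4 + E)/2 = 3 + (2 - E/2) = 5 - E/2)
a = 17/2 (a = 5 - ½*(-7) = 5 + 7/2 = 17/2 ≈ 8.5000)
b*(a + 43) = 21*(17/2 + 43) = 21*(103/2) = 2163/2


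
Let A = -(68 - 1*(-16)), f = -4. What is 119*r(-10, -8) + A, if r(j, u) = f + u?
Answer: -1512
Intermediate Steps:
r(j, u) = -4 + u
A = -84 (A = -(68 + 16) = -1*84 = -84)
119*r(-10, -8) + A = 119*(-4 - 8) - 84 = 119*(-12) - 84 = -1428 - 84 = -1512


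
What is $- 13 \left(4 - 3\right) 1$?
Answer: $-13$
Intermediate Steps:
$- 13 \left(4 - 3\right) 1 = - 13 \cdot 1 \cdot 1 = \left(-13\right) 1 = -13$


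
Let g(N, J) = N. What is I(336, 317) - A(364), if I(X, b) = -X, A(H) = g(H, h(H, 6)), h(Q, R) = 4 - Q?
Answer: -700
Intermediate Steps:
A(H) = H
I(336, 317) - A(364) = -1*336 - 1*364 = -336 - 364 = -700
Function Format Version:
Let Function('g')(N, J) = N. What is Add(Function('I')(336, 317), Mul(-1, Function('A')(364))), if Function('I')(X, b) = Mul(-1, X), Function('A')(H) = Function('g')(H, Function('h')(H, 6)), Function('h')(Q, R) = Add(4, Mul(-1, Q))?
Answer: -700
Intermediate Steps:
Function('A')(H) = H
Add(Function('I')(336, 317), Mul(-1, Function('A')(364))) = Add(Mul(-1, 336), Mul(-1, 364)) = Add(-336, -364) = -700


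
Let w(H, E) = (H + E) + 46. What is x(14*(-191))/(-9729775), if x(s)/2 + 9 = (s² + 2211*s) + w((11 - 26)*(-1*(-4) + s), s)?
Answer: -102038/389191 ≈ -0.26218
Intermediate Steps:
w(H, E) = 46 + E + H (w(H, E) = (E + H) + 46 = 46 + E + H)
x(s) = -46 + 2*s² + 4394*s (x(s) = -18 + 2*((s² + 2211*s) + (46 + s + (11 - 26)*(-1*(-4) + s))) = -18 + 2*((s² + 2211*s) + (46 + s - 15*(4 + s))) = -18 + 2*((s² + 2211*s) + (46 + s + (-60 - 15*s))) = -18 + 2*((s² + 2211*s) + (-14 - 14*s)) = -18 + 2*(-14 + s² + 2197*s) = -18 + (-28 + 2*s² + 4394*s) = -46 + 2*s² + 4394*s)
x(14*(-191))/(-9729775) = (-46 + 2*(14*(-191))² + 4394*(14*(-191)))/(-9729775) = (-46 + 2*(-2674)² + 4394*(-2674))*(-1/9729775) = (-46 + 2*7150276 - 11749556)*(-1/9729775) = (-46 + 14300552 - 11749556)*(-1/9729775) = 2550950*(-1/9729775) = -102038/389191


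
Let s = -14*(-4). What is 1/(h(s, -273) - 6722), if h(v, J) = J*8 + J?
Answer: -1/9179 ≈ -0.00010894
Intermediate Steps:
s = 56
h(v, J) = 9*J (h(v, J) = 8*J + J = 9*J)
1/(h(s, -273) - 6722) = 1/(9*(-273) - 6722) = 1/(-2457 - 6722) = 1/(-9179) = -1/9179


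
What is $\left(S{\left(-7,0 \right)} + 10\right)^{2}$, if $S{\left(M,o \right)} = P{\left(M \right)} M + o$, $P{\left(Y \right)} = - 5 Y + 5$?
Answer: $72900$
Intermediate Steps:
$P{\left(Y \right)} = 5 - 5 Y$
$S{\left(M,o \right)} = o + M \left(5 - 5 M\right)$ ($S{\left(M,o \right)} = \left(5 - 5 M\right) M + o = M \left(5 - 5 M\right) + o = o + M \left(5 - 5 M\right)$)
$\left(S{\left(-7,0 \right)} + 10\right)^{2} = \left(\left(0 - - 35 \left(-1 - 7\right)\right) + 10\right)^{2} = \left(\left(0 - \left(-35\right) \left(-8\right)\right) + 10\right)^{2} = \left(\left(0 - 280\right) + 10\right)^{2} = \left(-280 + 10\right)^{2} = \left(-270\right)^{2} = 72900$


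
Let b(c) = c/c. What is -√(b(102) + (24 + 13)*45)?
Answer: -7*√34 ≈ -40.817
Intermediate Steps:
b(c) = 1
-√(b(102) + (24 + 13)*45) = -√(1 + (24 + 13)*45) = -√(1 + 37*45) = -√(1 + 1665) = -√1666 = -7*√34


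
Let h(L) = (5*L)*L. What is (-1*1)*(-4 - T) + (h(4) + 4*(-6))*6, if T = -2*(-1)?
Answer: 342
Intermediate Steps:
T = 2
h(L) = 5*L**2
(-1*1)*(-4 - T) + (h(4) + 4*(-6))*6 = (-1*1)*(-4 - 1*2) + (5*4**2 + 4*(-6))*6 = -(-4 - 2) + (5*16 - 24)*6 = -1*(-6) + (80 - 24)*6 = 6 + 56*6 = 6 + 336 = 342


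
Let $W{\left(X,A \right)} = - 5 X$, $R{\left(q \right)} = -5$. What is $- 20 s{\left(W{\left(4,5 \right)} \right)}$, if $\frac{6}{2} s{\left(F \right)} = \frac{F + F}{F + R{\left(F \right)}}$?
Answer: $- \frac{32}{3} \approx -10.667$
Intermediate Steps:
$s{\left(F \right)} = \frac{2 F}{3 \left(-5 + F\right)}$ ($s{\left(F \right)} = \frac{\left(F + F\right) \frac{1}{F - 5}}{3} = \frac{2 F \frac{1}{-5 + F}}{3} = \frac{2 F}{3 \left(-5 + F\right)}$)
$- 20 s{\left(W{\left(4,5 \right)} \right)} = - 20 \frac{2 \left(\left(-5\right) 4\right)}{3 \left(-5 - 20\right)} = - 20 \cdot \frac{2}{3} \left(-20\right) \frac{1}{-5 - 20} = - 20 \cdot \frac{2}{3} \left(-20\right) \frac{1}{-25} = - 20 \cdot \frac{2}{3} \left(-20\right) \left(- \frac{1}{25}\right) = \left(-20\right) \frac{8}{15} = - \frac{32}{3}$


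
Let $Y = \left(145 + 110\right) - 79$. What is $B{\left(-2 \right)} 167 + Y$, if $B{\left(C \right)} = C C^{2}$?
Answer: $-1160$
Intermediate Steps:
$B{\left(C \right)} = C^{3}$
$Y = 176$ ($Y = 255 - 79 = 176$)
$B{\left(-2 \right)} 167 + Y = \left(-2\right)^{3} \cdot 167 + 176 = \left(-8\right) 167 + 176 = -1336 + 176 = -1160$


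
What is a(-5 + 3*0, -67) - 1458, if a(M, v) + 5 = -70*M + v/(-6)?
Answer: -6611/6 ≈ -1101.8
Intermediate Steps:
a(M, v) = -5 - 70*M - v/6 (a(M, v) = -5 + (-70*M + v/(-6)) = -5 + (-70*M - v/6) = -5 - 70*M - v/6)
a(-5 + 3*0, -67) - 1458 = (-5 - 70*(-5 + 3*0) - 1/6*(-67)) - 1458 = (-5 - 70*(-5 + 0) + 67/6) - 1458 = (-5 - 70*(-5) + 67/6) - 1458 = (-5 + 350 + 67/6) - 1458 = 2137/6 - 1458 = -6611/6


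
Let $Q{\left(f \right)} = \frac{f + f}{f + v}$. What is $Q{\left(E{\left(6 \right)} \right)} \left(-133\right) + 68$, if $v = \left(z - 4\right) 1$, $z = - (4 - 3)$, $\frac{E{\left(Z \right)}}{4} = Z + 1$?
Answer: $- \frac{5884}{23} \approx -255.83$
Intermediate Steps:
$E{\left(Z \right)} = 4 + 4 Z$ ($E{\left(Z \right)} = 4 \left(Z + 1\right) = 4 \left(1 + Z\right) = 4 + 4 Z$)
$z = -1$ ($z = \left(-1\right) 1 = -1$)
$v = -5$ ($v = \left(-1 - 4\right) 1 = \left(-5\right) 1 = -5$)
$Q{\left(f \right)} = \frac{2 f}{-5 + f}$ ($Q{\left(f \right)} = \frac{f + f}{f - 5} = \frac{2 f}{-5 + f}$)
$Q{\left(E{\left(6 \right)} \right)} \left(-133\right) + 68 = \frac{2 \left(4 + 4 \cdot 6\right)}{-5 + \left(4 + 4 \cdot 6\right)} \left(-133\right) + 68 = \frac{2 \left(4 + 24\right)}{-5 + \left(4 + 24\right)} \left(-133\right) + 68 = 2 \cdot 28 \frac{1}{-5 + 28} \left(-133\right) + 68 = 2 \cdot 28 \cdot \frac{1}{23} \left(-133\right) + 68 = \frac{56}{23} \left(-133\right) + 68 = - \frac{7448}{23} + 68 = - \frac{5884}{23}$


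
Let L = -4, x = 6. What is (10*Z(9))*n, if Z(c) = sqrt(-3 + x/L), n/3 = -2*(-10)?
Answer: 900*I*sqrt(2) ≈ 1272.8*I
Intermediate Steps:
n = 60 (n = 3*(-2*(-10)) = 3*20 = 60)
Z(c) = 3*I*sqrt(2)/2 (Z(c) = sqrt(-3 + 6/(-4)) = sqrt(-3 + 6*(-1/4)) = sqrt(-3 - 3/2) = sqrt(-9/2) = 3*I*sqrt(2)/2)
(10*Z(9))*n = (10*(3*I*sqrt(2)/2))*60 = (15*I*sqrt(2))*60 = 900*I*sqrt(2)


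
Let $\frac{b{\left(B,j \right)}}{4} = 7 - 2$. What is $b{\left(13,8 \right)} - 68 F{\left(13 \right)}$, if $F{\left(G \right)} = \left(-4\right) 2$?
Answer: $564$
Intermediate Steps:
$F{\left(G \right)} = -8$
$b{\left(B,j \right)} = 20$ ($b{\left(B,j \right)} = 4 \left(7 - 2\right) = 4 \cdot 5 = 20$)
$b{\left(13,8 \right)} - 68 F{\left(13 \right)} = 20 - -544 = 20 + 544 = 564$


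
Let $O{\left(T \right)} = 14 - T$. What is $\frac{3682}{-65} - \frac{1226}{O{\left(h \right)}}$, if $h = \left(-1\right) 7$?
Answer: $- \frac{157012}{1365} \approx -115.03$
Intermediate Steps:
$h = -7$
$\frac{3682}{-65} - \frac{1226}{O{\left(h \right)}} = \frac{3682}{-65} - \frac{1226}{14 - -7} = 3682 \left(- \frac{1}{65}\right) - \frac{1226}{14 + 7} = - \frac{3682}{65} - \frac{1226}{21} = - \frac{157012}{1365}$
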